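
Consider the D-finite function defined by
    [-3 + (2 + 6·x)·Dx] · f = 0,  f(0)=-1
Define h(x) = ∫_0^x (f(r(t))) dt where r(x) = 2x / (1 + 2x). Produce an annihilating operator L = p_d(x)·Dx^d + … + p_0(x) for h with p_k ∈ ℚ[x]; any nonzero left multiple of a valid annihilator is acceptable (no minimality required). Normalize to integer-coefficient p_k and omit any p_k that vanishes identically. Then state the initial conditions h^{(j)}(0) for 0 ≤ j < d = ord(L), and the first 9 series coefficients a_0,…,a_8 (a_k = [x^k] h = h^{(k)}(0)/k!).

f: a_k = -1, -3/2, 9/8, -27/16, 405/128, -1701/256, 15309/1024, -72171/2048, 2814669/32768, …
Change of var in L_f (x↦r) gives L₀.
h=∫h₀ ⇒ L = L₀·Dx.
L = -3·Dx + (1 + 10·x + 16·x^2)·Dx^2  (order 2).
h: a_k = 0, -1, -3/2, 7/2, -87/8, 1677/40, -3023/16, 106305/112, -658335/128, …
ICs: h(0) = 0, h′(0) = -1.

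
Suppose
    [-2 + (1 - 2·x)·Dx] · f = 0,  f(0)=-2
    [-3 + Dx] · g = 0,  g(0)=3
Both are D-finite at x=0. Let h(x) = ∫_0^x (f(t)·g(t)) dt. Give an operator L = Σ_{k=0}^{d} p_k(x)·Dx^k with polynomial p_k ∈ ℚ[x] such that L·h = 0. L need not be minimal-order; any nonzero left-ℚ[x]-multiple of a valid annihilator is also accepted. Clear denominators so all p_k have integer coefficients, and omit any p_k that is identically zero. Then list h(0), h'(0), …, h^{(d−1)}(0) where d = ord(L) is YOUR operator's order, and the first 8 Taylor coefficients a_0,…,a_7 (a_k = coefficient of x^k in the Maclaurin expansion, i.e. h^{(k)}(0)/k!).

f: a_k = -2, -4, -8, -16, -32, -64, -128, -256, …
g: a_k = 3, 9, 27/2, 27/2, 81/8, 243/40, 243/80, 729/560, …
f·g: L₀ = L_f ⊗_s L_g, ord ≤ 1·1.
∫: right-multiply L₀ by Dx.
L = (5 - 6·x)·Dx + (-1 + 2·x)·Dx^2  (order 2).
h: a_k = 0, -6, -15, -29, -201/4, -1689/20, -5711/40, -1965/8, …
ICs: h(0) = 0, h′(0) = -6.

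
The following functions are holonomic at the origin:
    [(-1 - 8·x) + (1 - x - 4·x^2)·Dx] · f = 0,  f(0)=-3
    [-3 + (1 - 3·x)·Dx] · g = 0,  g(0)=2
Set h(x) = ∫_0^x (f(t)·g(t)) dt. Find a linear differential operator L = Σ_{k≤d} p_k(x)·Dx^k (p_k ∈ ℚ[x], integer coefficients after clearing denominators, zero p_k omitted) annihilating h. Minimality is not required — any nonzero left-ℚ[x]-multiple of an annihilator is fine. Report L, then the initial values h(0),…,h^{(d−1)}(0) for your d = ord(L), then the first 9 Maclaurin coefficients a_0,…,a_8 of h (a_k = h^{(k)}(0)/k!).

L = (-4 - 2·x + 36·x^2)·Dx + (1 - 4·x - x^2 + 12·x^3)·Dx^2  (order 2).
h: a_k = 0, -6, -12, -34, -90, -1254/5, -692, -13542/7, -5409, …
ICs: h(0) = 0, h′(0) = -6.

f: a_k = -3, -3, -15, -27, -87, -195, -543, -1323, -3495, …
g: a_k = 2, 6, 18, 54, 162, 486, 1458, 4374, 13122, …
Sym-product of L_f,L_g gives L₀ (≤ ord 1).
h=∫h₀ ⇒ L = L₀·Dx.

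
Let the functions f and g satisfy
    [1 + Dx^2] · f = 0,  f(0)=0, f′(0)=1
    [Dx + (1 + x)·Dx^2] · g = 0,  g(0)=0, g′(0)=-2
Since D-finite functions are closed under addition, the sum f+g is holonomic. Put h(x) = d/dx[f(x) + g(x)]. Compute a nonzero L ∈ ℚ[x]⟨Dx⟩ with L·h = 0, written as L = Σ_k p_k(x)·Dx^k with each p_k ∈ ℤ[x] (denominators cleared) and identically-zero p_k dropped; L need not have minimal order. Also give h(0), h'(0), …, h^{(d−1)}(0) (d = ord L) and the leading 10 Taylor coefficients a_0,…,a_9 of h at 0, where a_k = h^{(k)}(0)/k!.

f: a_k = 0, 1, 0, -1/6, 0, 1/120, 0, -1/5040, 0, 1/362880, …
g: a_k = 0, -2, 1, -2/3, 1/2, -2/5, 1/3, -2/7, 1/4, -2/9, …
f+g: L₀ = lclm(L_f,L_g), ord ≤ 2+2.
Differentiate: ansatz ord ≤ ord L₀ ⇒ L.
L = (7 + 2·x + x^2) + (3 + 5·x + 3·x^2 + x^3)·Dx + (7 + 2·x + x^2)·Dx^2 + (3 + 5·x + 3·x^2 + x^3)·Dx^3  (order 3).
h: a_k = -1, 2, -5/2, 2, -47/24, 2, -1441/720, 2, -80639/40320, 2, …
ICs: h(0) = -1, h′(0) = 2, h′′(0) = -5.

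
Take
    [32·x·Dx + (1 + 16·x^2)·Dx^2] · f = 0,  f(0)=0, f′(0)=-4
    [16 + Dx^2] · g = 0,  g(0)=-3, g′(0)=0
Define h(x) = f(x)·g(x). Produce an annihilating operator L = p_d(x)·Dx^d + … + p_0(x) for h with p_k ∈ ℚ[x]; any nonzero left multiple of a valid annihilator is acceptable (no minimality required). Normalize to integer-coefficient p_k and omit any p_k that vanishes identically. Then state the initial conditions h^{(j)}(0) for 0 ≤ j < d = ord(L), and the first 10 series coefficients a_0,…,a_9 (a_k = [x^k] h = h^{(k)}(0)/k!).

f: a_k = 0, -4, 0, 64/3, 0, -1024/5, 0, 16384/7, 0, -262144/9, …
g: a_k = -3, 0, 24, 0, -32, 0, 256/15, 0, -512/105, 0, …
L₀ := L_f ⊗_s L_g (sym. prod.), ord ≤ 4.
L = (1280 + 53248·x^2 + 360448·x^4 + 2097152·x^6 + 8388608·x^8) + (1536·x + 40960·x^3 + 393216·x^5 + 2097152·x^7)·Dx + (96 + 4096·x^2 + 36864·x^4 + 262144·x^6 + 1048576·x^8)·Dx^2 + (96·x + 2560·x^3 + 24576·x^5 + 131072·x^7)·Dx^3 + (1 + 48·x^2 + 896·x^4 + 8192·x^6 + 32768·x^8)·Dx^4  (order 4).
h: a_k = 0, 12, 0, -160, 0, 6272/5, 0, -1332224/105, 0, 47405056/315, …
ICs: h(0) = 0, h′(0) = 12, h′′(0) = 0, h′′′(0) = -960.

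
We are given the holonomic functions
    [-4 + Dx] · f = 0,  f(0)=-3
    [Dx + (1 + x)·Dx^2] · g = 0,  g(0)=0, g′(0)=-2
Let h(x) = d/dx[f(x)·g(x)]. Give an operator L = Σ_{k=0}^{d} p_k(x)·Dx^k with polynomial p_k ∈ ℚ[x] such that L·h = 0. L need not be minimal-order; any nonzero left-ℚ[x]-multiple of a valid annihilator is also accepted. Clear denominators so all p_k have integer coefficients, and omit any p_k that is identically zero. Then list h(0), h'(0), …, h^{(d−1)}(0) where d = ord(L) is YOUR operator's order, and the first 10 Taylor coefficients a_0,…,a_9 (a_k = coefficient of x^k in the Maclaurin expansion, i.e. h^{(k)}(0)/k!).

L = (40 + 96·x + 64·x^2) + (-22 - 52·x - 32·x^2)·Dx + (3 + 7·x + 4·x^2)·Dx^2  (order 2).
h: a_k = 6, 42, 114, 186, 216, 194, 2134/15, 1318/15, 1649/35, 20878/945, …
ICs: h(0) = 6, h′(0) = 42.

f: a_k = -3, -12, -24, -32, -32, -128/5, -256/15, -1024/105, -512/105, -2048/945, …
g: a_k = 0, -2, 1, -2/3, 1/2, -2/5, 1/3, -2/7, 1/4, -2/9, …
Product ⇒ symmetric product L₀, ord ≤ 2.
Derive L from L₀ (diff closure).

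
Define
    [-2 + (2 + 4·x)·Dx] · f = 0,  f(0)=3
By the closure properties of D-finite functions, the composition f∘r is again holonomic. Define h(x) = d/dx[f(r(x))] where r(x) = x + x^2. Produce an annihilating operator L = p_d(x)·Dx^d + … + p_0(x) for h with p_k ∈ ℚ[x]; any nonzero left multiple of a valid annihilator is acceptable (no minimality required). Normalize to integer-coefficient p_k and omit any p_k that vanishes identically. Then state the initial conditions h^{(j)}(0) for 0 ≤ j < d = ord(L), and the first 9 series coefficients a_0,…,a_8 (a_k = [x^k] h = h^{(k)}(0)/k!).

L = 1 + (-1 - 4·x - 6·x^2 - 4·x^3)·Dx  (order 1).
h: a_k = 3, 3, -9/2, 9/2, -15/8, -27/8, 147/16, -183/16, 729/128, …
ICs: h(0) = 3.

f: a_k = 3, 3, -3/2, 3/2, -15/8, 21/8, -63/16, 99/16, -1287/128, …
L₀ from L_f via x↦r, Dx↦r'^{-1}Dx.
h=h₀': d/dx-closure on L₀ ⇒ L.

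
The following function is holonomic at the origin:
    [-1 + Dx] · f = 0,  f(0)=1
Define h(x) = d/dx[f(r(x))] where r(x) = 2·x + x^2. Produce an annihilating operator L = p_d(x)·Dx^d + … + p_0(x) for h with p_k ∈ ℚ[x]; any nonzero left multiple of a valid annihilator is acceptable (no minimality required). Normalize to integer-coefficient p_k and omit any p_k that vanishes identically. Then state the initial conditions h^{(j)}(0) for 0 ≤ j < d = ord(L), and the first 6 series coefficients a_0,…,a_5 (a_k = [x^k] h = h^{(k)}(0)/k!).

f: a_k = 1, 1, 1/2, 1/6, 1/24, 1/120, …
f∘r: x↦r, Dx↦Dx/r' in L_f ⇒ L₀.
Derive L from L₀ (diff closure).
L = (3 + 4·x + 2·x^2) + (-1 - x)·Dx  (order 1).
h: a_k = 2, 6, 10, 38/3, 13, 173/15, …
ICs: h(0) = 2.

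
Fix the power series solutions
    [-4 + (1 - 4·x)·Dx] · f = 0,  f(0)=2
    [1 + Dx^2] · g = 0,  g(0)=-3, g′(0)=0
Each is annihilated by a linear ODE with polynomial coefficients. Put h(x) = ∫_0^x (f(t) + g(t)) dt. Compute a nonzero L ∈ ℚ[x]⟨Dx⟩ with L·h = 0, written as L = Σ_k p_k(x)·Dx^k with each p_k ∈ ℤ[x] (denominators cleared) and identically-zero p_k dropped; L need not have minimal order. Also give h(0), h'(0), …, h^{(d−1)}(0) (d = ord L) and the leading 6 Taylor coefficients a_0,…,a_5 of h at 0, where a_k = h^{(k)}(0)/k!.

f: a_k = 2, 8, 32, 128, 512, 2048, …
g: a_k = -3, 0, 3/2, 0, -1/8, 0, …
f+g: L₀ = lclm(L_f,L_g), ord ≤ 1+2.
Integrate: L := L₀·Dx.
L = (388 - 32·x + 64·x^2)·Dx + (-33 + 140·x - 48·x^2 + 64·x^3)·Dx^2 + (388 - 32·x + 64·x^2)·Dx^3 + (-33 + 140·x - 48·x^2 + 64·x^3)·Dx^4  (order 4).
h: a_k = 0, -1, 4, 67/6, 32, 819/8, …
ICs: h(0) = 0, h′(0) = -1, h′′(0) = 8, h′′′(0) = 67.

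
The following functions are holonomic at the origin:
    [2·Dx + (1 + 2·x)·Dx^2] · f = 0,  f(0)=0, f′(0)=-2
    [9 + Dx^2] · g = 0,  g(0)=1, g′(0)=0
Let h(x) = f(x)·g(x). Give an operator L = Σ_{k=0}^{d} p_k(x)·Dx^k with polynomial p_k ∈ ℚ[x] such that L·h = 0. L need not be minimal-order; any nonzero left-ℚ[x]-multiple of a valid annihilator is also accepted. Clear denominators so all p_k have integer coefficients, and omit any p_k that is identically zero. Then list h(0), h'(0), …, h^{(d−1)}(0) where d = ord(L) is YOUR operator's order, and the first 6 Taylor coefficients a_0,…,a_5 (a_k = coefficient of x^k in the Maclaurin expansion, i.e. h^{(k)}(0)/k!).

f: a_k = 0, -2, 2, -8/3, 4, -32/5, …
g: a_k = 1, 0, -9/2, 0, 27/8, 0, …
Product ⇒ symmetric product L₀, ord ≤ 4.
L = (63 + 1053·x + 3969·x^2 + 5832·x^3 + 2916·x^4) + (63 + 450·x + 972·x^2 + 648·x^3)·Dx + (25 + 270·x + 918·x^2 + 1296·x^3 + 648·x^4)·Dx^2 + (7 + 50·x + 108·x^2 + 72·x^3)·Dx^3 + (2 + 17·x + 53·x^2 + 72·x^3 + 36·x^4)·Dx^4  (order 4).
h: a_k = 0, -2, 2, 19/3, -5, -23/20, …
ICs: h(0) = 0, h′(0) = -2, h′′(0) = 4, h′′′(0) = 38.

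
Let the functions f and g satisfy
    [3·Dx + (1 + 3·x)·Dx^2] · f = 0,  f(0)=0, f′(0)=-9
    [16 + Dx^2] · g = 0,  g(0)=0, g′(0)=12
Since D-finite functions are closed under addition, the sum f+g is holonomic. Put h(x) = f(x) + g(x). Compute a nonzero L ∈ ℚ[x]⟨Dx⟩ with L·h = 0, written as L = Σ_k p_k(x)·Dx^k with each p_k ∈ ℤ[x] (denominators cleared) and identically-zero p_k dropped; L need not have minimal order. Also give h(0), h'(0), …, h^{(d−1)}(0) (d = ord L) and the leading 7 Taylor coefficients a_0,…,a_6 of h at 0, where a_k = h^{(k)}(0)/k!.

f: a_k = 0, -9, 27/2, -27, 243/4, -729/5, 729/2, …
g: a_k = 0, 12, 0, -32, 0, 128/5, 0, …
L₀ := lclm(L_f,L_g); ord L₀ ≤ 2+2.
L = (1680 + 2304·x + 3456·x^2)·Dx + (272 + 1584·x + 3456·x^2 + 3456·x^3)·Dx^2 + (105 + 144·x + 216·x^2)·Dx^3 + (17 + 99·x + 216·x^2 + 216·x^3)·Dx^4  (order 4).
h: a_k = 0, 3, 27/2, -59, 243/4, -601/5, 729/2, …
ICs: h(0) = 0, h′(0) = 3, h′′(0) = 27, h′′′(0) = -354.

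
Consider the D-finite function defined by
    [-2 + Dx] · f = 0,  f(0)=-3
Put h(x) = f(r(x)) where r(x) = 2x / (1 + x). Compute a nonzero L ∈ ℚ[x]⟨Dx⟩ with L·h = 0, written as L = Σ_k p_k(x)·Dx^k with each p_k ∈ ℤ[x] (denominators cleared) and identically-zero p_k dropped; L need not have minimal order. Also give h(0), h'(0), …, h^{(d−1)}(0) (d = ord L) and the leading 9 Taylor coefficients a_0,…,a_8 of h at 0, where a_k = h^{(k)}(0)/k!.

L = -4 + (1 + 2·x + x^2)·Dx  (order 1).
h: a_k = -3, -12, -12, 4, 4, -28/5, 44/15, 68/105, -316/105, …
ICs: h(0) = -3.

f: a_k = -3, -6, -6, -4, -2, -4/5, -4/15, -8/105, -2/105, …
Substitute x→r, Dx→(1/r')Dx; clear ⇒ L₀.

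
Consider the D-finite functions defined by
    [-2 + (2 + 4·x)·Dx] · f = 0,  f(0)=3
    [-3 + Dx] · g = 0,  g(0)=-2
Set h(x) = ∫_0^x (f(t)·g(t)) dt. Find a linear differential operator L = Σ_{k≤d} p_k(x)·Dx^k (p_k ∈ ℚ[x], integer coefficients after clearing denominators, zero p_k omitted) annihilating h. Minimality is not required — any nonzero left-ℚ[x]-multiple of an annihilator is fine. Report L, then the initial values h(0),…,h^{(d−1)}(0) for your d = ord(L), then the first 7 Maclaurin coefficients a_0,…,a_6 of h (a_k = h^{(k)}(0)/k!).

f: a_k = 3, 3, -3/2, 3/2, -15/8, 21/8, -63/16, …
g: a_k = -2, -6, -9, -9, -27/4, -81/20, -81/40, …
L₀ := L_f ⊗_s L_g (sym. prod.), ord ≤ 1.
Integrate: L := L₀·Dx.
L = (-4 - 6·x)·Dx + (1 + 2·x)·Dx^2  (order 2).
h: a_k = 0, -6, -12, -14, -12, -39/5, -22/5, …
ICs: h(0) = 0, h′(0) = -6.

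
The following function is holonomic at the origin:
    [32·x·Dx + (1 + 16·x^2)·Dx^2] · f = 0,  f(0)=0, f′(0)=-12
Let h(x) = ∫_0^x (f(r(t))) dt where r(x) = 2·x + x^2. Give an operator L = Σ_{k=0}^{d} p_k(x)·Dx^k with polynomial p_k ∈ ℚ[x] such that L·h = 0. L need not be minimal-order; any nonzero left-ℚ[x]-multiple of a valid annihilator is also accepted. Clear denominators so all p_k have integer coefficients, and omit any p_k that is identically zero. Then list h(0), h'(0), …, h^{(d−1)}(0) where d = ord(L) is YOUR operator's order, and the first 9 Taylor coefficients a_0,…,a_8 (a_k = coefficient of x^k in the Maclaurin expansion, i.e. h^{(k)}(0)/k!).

f: a_k = 0, -12, 0, 64, 0, -3072/5, 0, 49152/7, 0, …
h₀=f(r): pull back L_f along r ⇒ L₀.
∫: right-multiply L₀ by Dx.
L = (-1 + 128·x + 256·x^2 + 192·x^3 + 48·x^4)·Dx^2 + (1 + x + 64·x^2 + 128·x^3 + 80·x^4 + 16·x^5)·Dx^3  (order 3).
h: a_k = 0, 0, -12, -4, 128, 768/5, -16064/5, -49088/7, 743424/7, …
ICs: h(0) = 0, h′(0) = 0, h′′(0) = -24.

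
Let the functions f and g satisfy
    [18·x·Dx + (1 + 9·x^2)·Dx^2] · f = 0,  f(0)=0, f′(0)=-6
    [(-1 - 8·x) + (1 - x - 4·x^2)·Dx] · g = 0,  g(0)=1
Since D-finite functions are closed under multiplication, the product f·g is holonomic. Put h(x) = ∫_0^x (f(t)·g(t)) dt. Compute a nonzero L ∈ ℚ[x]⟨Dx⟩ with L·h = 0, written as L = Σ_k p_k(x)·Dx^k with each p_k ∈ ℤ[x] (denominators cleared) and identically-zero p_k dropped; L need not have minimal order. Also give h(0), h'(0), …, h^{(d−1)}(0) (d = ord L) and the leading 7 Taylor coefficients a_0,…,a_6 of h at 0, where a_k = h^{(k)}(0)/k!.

f: a_k = 0, -6, 0, 18, 0, -486/5, 0, …
g: a_k = 1, 1, 5, 9, 29, 65, 181, …
Sym-product of L_f,L_g gives L₀ (≤ ord 2).
h=∫₀ˣh₀: take L = L₀·Dx.
L = (8 + 18·x + 216·x^2)·Dx + (2 - 2·x + 36·x^2 + 216·x^3)·Dx^2 + (-1 + x - 5·x^2 + 9·x^3 + 36·x^4)·Dx^3  (order 3).
h: a_k = 0, 0, -3, -2, -3, -36/5, -151/5, …
ICs: h(0) = 0, h′(0) = 0, h′′(0) = -6.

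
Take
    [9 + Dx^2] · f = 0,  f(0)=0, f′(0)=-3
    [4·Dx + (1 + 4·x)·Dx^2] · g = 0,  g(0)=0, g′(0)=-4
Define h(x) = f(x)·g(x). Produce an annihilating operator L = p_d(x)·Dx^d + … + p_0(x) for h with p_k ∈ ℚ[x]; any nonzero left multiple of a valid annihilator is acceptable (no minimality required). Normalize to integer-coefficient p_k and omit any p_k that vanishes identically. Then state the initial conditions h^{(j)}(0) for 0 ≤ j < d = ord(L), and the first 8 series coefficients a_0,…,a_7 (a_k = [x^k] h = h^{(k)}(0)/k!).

f: a_k = 0, -3, 0, 9/2, 0, -81/40, 0, 243/560, …
g: a_k = 0, -4, 8, -64/3, 64, -1024/5, 2048/3, -16384/7, …
Product ⇒ symmetric product L₀, ord ≤ 4.
L = (-2043 - 1296·x + 44064·x^2 + 186624·x^3 + 186624·x^4) + (72 + 5472·x + 31104·x^2 + 41472·x^3)·Dx + (-182 + 864·x + 12096·x^2 + 41472·x^3 + 41472·x^4)·Dx^2 + (8 + 608·x + 3456·x^2 + 4608·x^3)·Dx^3 + (5 + 112·x + 800·x^2 + 2304·x^3 + 2304·x^4)·Dx^4  (order 4).
h: a_k = 0, 0, 12, -24, 46, -156, 1053/2, -8881/5, …
ICs: h(0) = 0, h′(0) = 0, h′′(0) = 24, h′′′(0) = -144.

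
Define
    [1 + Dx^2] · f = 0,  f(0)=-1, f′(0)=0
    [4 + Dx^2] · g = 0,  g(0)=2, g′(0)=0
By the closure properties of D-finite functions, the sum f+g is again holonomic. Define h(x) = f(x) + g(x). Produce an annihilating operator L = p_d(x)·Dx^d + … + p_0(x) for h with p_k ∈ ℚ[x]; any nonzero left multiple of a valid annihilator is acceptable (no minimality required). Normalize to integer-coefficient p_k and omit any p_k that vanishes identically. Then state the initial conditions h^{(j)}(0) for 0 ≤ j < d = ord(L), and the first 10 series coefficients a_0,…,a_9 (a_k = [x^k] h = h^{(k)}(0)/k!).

f: a_k = -1, 0, 1/2, 0, -1/24, 0, 1/720, 0, -1/40320, 0, …
g: a_k = 2, 0, -4, 0, 4/3, 0, -8/45, 0, 4/315, 0, …
h₀=f+g: left-lcm gives L₀, ord ≤ 4.
L = 4 + 5·Dx^2 + Dx^4  (order 4).
h: a_k = 1, 0, -7/2, 0, 31/24, 0, -127/720, 0, 73/5760, 0, …
ICs: h(0) = 1, h′(0) = 0, h′′(0) = -7, h′′′(0) = 0.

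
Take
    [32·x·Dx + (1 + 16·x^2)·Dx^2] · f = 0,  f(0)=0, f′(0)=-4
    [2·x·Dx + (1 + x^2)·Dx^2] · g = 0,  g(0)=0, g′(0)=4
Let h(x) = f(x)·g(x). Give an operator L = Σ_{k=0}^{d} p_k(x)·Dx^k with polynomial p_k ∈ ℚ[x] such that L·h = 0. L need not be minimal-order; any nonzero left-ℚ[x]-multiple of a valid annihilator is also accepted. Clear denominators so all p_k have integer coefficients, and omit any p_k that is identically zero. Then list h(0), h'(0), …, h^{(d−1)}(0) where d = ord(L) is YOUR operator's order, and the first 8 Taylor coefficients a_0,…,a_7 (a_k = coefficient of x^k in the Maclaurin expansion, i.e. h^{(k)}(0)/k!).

f: a_k = 0, -4, 0, 64/3, 0, -1024/5, 0, 16384/7, …
g: a_k = 0, 4, 0, -4/3, 0, 4/5, 0, -4/7, …
f·g: L₀ = L_f ⊗_s L_g, ord ≤ 2·2.
L = (-384·x - 10880·x^3 - 16384·x^5 + 34816·x^7 + 98304·x^9)·Dx + (-68 - 3916·x^2 - 19584·x^4 - 14336·x^6 + 121856·x^8 + 147456·x^10)·Dx^2 + (-136·x - 2632·x^3 - 6528·x^5 + 16448·x^7 + 69632·x^9 + 49152·x^11)·Dx^3 + (-1 - 34·x^2 - 305·x^4 + 4880·x^8 + 8704·x^10 + 4096·x^12)·Dx^4  (order 4).
h: a_k = 0, 0, -16, 0, 272/3, 0, -38288/45, 0, …
ICs: h(0) = 0, h′(0) = 0, h′′(0) = -32, h′′′(0) = 0.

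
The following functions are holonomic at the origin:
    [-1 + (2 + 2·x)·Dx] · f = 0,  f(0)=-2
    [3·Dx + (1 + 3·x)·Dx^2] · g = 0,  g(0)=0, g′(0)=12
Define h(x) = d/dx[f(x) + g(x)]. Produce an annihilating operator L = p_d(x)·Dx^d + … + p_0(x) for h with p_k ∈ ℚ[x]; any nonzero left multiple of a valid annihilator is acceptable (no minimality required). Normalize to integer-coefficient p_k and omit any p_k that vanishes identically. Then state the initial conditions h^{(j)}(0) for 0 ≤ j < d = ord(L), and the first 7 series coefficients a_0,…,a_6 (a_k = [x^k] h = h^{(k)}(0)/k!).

L = (27 + 9·x) + (69 + 126·x + 45·x^2)·Dx + (10 + 46·x + 54·x^2 + 18·x^3)·Dx^2  (order 2).
h: a_k = 11, -71/2, 861/8, -5179/16, 124381/128, -746433/256, 8957721/1024, …
ICs: h(0) = 11, h′(0) = -71/2.

f: a_k = -2, -1, 1/4, -1/8, 5/64, -7/128, 21/512, …
g: a_k = 0, 12, -18, 36, -81, 972/5, -486, …
f+g: L₀ = lclm(L_f,L_g), ord ≤ 1+2.
h₀' ⇒ L via d/dx closure of L₀.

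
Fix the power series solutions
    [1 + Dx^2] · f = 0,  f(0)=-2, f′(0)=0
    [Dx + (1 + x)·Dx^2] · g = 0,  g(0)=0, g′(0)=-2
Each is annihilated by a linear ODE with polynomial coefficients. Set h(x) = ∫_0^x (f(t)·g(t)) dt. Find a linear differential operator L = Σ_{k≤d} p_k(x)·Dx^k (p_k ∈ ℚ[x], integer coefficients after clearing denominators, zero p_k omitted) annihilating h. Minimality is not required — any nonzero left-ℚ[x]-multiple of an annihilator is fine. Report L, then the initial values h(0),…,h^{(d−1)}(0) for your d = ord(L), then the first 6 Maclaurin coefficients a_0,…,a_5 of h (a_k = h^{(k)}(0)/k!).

f: a_k = -2, 0, 1, 0, -1/12, 0, …
g: a_k = 0, -2, 1, -2/3, 1/2, -2/5, …
Sym-product of L_f,L_g gives L₀ (≤ ord 4).
h=∫₀ˣh₀: take L = L₀·Dx.
L = (-3 + 6·x + 19·x^2 + 16·x^3 + 4·x^4)·Dx + (4 + 20·x + 24·x^2 + 8·x^3)·Dx^2 + (20·x + 42·x^2 + 32·x^3 + 8·x^4)·Dx^3 + (4 + 20·x + 24·x^2 + 8·x^3)·Dx^4 + (3 + 14·x + 23·x^2 + 16·x^3 + 4·x^4)·Dx^5  (order 5).
h: a_k = 0, 0, 2, -2/3, -1/6, 0, …
ICs: h(0) = 0, h′(0) = 0, h′′(0) = 4, h′′′(0) = -4, h′′′′(0) = -4.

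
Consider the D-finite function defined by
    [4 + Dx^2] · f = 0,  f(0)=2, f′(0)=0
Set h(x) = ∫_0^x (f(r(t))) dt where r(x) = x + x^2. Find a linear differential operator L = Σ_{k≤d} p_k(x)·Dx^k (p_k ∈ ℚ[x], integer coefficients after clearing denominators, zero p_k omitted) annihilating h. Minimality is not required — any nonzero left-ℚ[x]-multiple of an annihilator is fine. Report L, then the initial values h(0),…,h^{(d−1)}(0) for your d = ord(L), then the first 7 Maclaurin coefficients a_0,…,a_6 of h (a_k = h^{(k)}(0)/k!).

L = (4 + 24·x + 48·x^2 + 32·x^3)·Dx - 2·Dx^2 + (1 + 2·x)·Dx^3  (order 3).
h: a_k = 0, 2, 0, -4/3, -2, -8/15, 8/9, …
ICs: h(0) = 0, h′(0) = 2, h′′(0) = 0.

f: a_k = 2, 0, -4, 0, 4/3, 0, -8/45, …
Substitute x→r, Dx→(1/r')Dx; clear ⇒ L₀.
h=∫h₀ ⇒ L = L₀·Dx.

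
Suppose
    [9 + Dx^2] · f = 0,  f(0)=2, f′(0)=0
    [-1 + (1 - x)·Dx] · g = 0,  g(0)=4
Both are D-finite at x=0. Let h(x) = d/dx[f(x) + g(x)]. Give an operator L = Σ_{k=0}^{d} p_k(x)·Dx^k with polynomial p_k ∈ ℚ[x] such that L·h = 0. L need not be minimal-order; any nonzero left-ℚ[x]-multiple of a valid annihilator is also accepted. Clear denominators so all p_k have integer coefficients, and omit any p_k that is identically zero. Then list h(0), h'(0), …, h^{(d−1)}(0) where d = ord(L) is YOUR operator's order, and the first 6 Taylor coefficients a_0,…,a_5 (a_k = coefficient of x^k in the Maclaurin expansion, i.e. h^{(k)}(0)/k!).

L = (126 - 108·x + 54·x^2) + (-45 + 99·x - 81·x^2 + 27·x^3)·Dx + (14 - 12·x + 6·x^2)·Dx^2 + (-5 + 11·x - 9·x^2 + 3·x^3)·Dx^3  (order 3).
h: a_k = 4, -10, 12, 43, 20, 237/20, …
ICs: h(0) = 4, h′(0) = -10, h′′(0) = 24.

f: a_k = 2, 0, -9, 0, 27/4, 0, …
g: a_k = 4, 4, 4, 4, 4, 4, …
Weyl lclm of L_f,L_g ⇒ L₀ (ord ≤ 3).
Derive L from L₀ (diff closure).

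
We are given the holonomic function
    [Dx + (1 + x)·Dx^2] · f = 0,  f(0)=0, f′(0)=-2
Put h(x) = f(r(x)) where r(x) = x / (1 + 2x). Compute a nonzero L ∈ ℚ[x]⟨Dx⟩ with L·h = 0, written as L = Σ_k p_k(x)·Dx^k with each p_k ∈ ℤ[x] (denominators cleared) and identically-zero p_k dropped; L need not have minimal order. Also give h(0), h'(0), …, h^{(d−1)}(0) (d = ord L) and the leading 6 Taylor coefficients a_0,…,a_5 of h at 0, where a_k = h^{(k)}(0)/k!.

L = (5 + 12·x)·Dx + (1 + 5·x + 6·x^2)·Dx^2  (order 2).
h: a_k = 0, -2, 5, -38/3, 65/2, -422/5, …
ICs: h(0) = 0, h′(0) = -2.

f: a_k = 0, -2, 1, -2/3, 1/2, -2/5, …
f∘r: x↦r, Dx↦Dx/r' in L_f ⇒ L₀.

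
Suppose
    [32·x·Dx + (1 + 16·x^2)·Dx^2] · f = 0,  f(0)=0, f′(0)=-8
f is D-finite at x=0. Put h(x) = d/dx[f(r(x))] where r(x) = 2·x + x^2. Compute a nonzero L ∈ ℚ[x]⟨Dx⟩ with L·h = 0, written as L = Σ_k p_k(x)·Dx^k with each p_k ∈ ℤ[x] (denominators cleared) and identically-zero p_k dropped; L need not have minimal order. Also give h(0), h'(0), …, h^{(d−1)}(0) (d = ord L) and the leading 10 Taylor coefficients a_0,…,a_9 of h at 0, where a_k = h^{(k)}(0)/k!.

L = (-1 + 128·x + 256·x^2 + 192·x^3 + 48·x^4) + (1 + x + 64·x^2 + 128·x^3 + 80·x^4 + 16·x^5)·Dx  (order 1).
h: a_k = -16, -16, 1024, 2048, -64256, -196352, 3964928, 16646144, -240160768, -1315966976, …
ICs: h(0) = -16.

f: a_k = 0, -8, 0, 128/3, 0, -2048/5, 0, 32768/7, 0, -524288/9, …
L₀ from L_f via x↦r, Dx↦r'^{-1}Dx.
Derive L from L₀ (diff closure).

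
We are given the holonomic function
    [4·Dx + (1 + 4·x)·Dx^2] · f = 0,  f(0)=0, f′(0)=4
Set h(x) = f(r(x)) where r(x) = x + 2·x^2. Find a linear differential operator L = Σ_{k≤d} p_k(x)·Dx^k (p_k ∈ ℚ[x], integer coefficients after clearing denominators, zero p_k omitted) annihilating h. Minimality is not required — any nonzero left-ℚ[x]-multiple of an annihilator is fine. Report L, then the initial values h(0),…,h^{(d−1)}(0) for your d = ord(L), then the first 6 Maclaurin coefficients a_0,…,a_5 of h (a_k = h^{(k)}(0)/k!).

f: a_k = 0, 4, -8, 64/3, -64, 1024/5, …
f∘r: x↦r, Dx↦Dx/r' in L_f ⇒ L₀.
L = (16·x + 32·x^2)·Dx + (1 + 8·x + 24·x^2 + 32·x^3)·Dx^2  (order 2).
h: a_k = 0, 4, 0, -32/3, 32, -256/5, …
ICs: h(0) = 0, h′(0) = 4.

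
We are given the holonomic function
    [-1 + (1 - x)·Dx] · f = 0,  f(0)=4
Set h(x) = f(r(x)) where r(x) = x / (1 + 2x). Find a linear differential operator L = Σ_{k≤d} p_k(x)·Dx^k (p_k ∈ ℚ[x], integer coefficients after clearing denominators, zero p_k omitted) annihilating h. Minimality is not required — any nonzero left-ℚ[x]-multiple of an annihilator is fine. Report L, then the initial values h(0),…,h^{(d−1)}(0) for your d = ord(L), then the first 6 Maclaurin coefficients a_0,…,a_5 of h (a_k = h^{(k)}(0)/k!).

L = -1 + (1 + 3·x + 2·x^2)·Dx  (order 1).
h: a_k = 4, 4, -4, 4, -4, 4, …
ICs: h(0) = 4.

f: a_k = 4, 4, 4, 4, 4, 4, …
Change of var in L_f (x↦r) gives L₀.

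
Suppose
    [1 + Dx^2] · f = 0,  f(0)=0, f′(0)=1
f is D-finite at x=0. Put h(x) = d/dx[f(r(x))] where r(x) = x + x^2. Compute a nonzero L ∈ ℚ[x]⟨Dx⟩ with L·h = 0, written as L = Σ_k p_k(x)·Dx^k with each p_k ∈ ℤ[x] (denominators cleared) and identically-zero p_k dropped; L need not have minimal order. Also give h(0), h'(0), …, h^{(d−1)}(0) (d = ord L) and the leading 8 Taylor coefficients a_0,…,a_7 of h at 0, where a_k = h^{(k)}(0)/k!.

L = (13 + 8·x + 24·x^2 + 32·x^3 + 16·x^4) + (-6 - 12·x)·Dx + (1 + 4·x + 4·x^2)·Dx^2  (order 2).
h: a_k = 1, 2, -1/2, -2, -59/24, -3/4, 419/720, 59/90, …
ICs: h(0) = 1, h′(0) = 2.

f: a_k = 0, 1, 0, -1/6, 0, 1/120, 0, -1/5040, …
L₀ from L_f via x↦r, Dx↦r'^{-1}Dx.
Derive L from L₀ (diff closure).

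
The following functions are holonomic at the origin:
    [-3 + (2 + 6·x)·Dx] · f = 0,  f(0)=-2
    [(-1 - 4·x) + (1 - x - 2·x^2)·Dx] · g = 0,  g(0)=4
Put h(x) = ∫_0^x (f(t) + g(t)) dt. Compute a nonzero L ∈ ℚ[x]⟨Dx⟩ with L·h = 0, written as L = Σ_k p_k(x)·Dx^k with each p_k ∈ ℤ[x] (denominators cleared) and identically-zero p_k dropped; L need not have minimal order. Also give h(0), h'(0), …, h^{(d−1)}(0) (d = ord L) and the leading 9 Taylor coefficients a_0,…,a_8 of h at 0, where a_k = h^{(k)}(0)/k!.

f: a_k = -2, -3, 9/4, -27/8, 405/64, -1701/128, 15309/512, -72171/1024, 2814669/16384, …
g: a_k = 4, 4, 12, 20, 44, 84, 172, 340, 684, …
f+g: L₀ = lclm(L_f,L_g), ord ≤ 1+1.
Integrate: L := L₀·Dx.
L = (45 + 207·x + 306·x^2 + 360·x^3)·Dx + (-33 - 174·x - 573·x^2 - 1044·x^3 - 900·x^4)·Dx^2 + (-2 + 30·x + 138·x^2 - 38·x^3 - 504·x^4 - 360·x^5)·Dx^3  (order 3).
h: a_k = 0, 2, 1/2, 19/4, 133/32, 3221/320, 3017/256, 103373/3584, 275989/8192, …
ICs: h(0) = 0, h′(0) = 2, h′′(0) = 1.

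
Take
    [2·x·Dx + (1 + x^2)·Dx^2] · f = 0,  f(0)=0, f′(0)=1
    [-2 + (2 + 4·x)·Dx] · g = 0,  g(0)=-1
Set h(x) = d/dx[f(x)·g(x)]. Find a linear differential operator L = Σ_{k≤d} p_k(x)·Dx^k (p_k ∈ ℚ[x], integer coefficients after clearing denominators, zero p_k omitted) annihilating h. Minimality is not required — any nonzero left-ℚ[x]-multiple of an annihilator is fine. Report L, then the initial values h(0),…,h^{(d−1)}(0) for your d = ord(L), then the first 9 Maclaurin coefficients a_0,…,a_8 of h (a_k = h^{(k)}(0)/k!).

L = (-1 + 20·x + 20·x^2 - 12·x^3 - 3·x^4) + (8 + 30·x + 54·x^2 + 34·x^3 - 42·x^4 - 12·x^5)·Dx + (3 + 10·x + 6·x^2 - 2·x^3 - x^4 - 12·x^5 - 4·x^6)·Dx^2  (order 2).
h: a_k = -1, -2, 5/2, -2/3, 31/24, -109/20, 2263/240, -2903/210, 23035/896, …
ICs: h(0) = -1, h′(0) = -2.

f: a_k = 0, 1, 0, -1/3, 0, 1/5, 0, -1/7, 0, …
g: a_k = -1, -1, 1/2, -1/2, 5/8, -7/8, 21/16, -33/16, 429/128, …
L₀ := L_f ⊗_s L_g (sym. prod.), ord ≤ 2.
h=h₀': d/dx-closure on L₀ ⇒ L.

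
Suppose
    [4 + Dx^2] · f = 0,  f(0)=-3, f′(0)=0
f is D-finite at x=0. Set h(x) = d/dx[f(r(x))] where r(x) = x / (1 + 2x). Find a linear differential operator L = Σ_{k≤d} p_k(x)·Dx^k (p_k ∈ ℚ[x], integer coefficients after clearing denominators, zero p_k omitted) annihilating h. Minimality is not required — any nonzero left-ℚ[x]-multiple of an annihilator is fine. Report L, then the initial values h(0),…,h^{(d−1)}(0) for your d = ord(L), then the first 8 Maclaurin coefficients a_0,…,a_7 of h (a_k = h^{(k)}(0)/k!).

L = (28 + 96·x + 96·x^2) + (12 + 72·x + 144·x^2 + 96·x^3)·Dx + (1 + 8·x + 24·x^2 + 32·x^3 + 16·x^4)·Dx^2  (order 2).
h: a_k = 0, 12, -72, 280, -880, 12008/5, -29232/5, 267184/21, …
ICs: h(0) = 0, h′(0) = 12.

f: a_k = -3, 0, 6, 0, -2, 0, 4/15, 0, …
f∘r: x↦r, Dx↦Dx/r' in L_f ⇒ L₀.
h=h₀': d/dx-closure on L₀ ⇒ L.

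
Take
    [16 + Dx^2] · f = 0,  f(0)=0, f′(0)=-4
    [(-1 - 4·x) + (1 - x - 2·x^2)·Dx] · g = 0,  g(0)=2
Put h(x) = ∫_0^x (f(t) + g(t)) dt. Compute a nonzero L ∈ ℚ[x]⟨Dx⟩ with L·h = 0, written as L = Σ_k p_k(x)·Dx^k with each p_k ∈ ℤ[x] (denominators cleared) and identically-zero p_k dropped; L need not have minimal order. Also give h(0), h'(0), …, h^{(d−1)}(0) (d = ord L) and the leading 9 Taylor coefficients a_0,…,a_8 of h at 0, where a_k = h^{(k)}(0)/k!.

L = (-368 - 1408·x + 256·x^2 - 512·x^3 - 2560·x^4 - 2048·x^5)·Dx + (176 - 336·x - 384·x^2 + 1024·x^3 + 384·x^4 - 1536·x^5 - 1024·x^6)·Dx^2 + (-23 - 88·x + 16·x^2 - 32·x^3 - 160·x^4 - 128·x^5)·Dx^3 + (11 - 21·x - 24·x^2 + 64·x^3 + 24·x^4 - 96·x^5 - 64·x^6)·Dx^4  (order 4).
h: a_k = 0, 2, -1, 2, 31/6, 22/5, 251/45, 86/7, 27287/1260, …
ICs: h(0) = 0, h′(0) = 2, h′′(0) = -2, h′′′(0) = 12.

f: a_k = 0, -4, 0, 32/3, 0, -128/15, 0, 1024/315, 0, …
g: a_k = 2, 2, 6, 10, 22, 42, 86, 170, 342, …
L₀ := lclm(L_f,L_g); ord L₀ ≤ 2+1.
h=∫₀ˣh₀: take L = L₀·Dx.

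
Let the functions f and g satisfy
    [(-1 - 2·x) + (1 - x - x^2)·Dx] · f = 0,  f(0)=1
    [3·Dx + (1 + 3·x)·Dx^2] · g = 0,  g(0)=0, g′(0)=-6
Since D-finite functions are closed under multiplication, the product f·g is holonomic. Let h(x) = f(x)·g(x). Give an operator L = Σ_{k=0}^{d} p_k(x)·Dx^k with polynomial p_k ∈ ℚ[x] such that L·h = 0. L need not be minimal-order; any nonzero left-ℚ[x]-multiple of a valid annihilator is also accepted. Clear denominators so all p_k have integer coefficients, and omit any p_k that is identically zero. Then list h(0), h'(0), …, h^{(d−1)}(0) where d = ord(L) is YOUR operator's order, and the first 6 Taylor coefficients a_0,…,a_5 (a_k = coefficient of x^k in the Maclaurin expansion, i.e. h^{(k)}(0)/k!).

f: a_k = 1, 1, 2, 3, 5, 8, …
g: a_k = 0, -6, 9, -18, 81/2, -486/5, …
Sym-product of L_f,L_g gives L₀ (≤ ord 2).
L = (5 + 12·x) + (-1 + 13·x + 15·x^2)·Dx + (-1 - 2·x + 4·x^2 + 3·x^3)·Dx^2  (order 2).
h: a_k = 0, -6, 3, -21, 45/2, -957/10, …
ICs: h(0) = 0, h′(0) = -6.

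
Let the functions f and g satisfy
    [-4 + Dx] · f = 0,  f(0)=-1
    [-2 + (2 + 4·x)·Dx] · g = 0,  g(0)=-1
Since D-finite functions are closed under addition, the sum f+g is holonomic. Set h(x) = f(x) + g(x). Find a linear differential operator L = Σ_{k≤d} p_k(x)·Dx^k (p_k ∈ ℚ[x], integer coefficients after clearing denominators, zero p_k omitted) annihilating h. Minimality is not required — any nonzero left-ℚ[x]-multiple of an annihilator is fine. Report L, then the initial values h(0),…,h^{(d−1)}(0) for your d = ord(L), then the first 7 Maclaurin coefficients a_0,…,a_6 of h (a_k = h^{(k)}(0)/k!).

L = (20 + 32·x) + (-17 - 64·x - 64·x^2)·Dx + (3 + 14·x + 16·x^2)·Dx^2  (order 2).
h: a_k = -2, -5, -15/2, -67/6, -241/24, -1129/120, -3151/720, …
ICs: h(0) = -2, h′(0) = -5.

f: a_k = -1, -4, -8, -32/3, -32/3, -128/15, -256/45, …
g: a_k = -1, -1, 1/2, -1/2, 5/8, -7/8, 21/16, …
h₀=f+g: left-lcm gives L₀, ord ≤ 2.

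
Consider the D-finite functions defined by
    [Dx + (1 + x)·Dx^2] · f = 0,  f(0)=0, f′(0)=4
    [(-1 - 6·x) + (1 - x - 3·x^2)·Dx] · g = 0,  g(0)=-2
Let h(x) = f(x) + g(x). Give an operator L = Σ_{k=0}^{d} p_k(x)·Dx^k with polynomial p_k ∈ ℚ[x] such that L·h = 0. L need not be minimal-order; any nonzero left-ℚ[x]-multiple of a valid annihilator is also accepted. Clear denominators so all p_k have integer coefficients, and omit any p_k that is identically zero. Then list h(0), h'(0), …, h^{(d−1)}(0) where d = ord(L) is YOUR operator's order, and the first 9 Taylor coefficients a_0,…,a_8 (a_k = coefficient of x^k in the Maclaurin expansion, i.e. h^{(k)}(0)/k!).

f: a_k = 0, 4, -2, 4/3, -1, 4/5, -2/3, 4/7, -1/2, …
g: a_k = -2, -2, -8, -14, -38, -80, -194, -434, -1016, …
h₀=f+g: left-lcm gives L₀, ord ≤ 3.
L = (-58 - 350·x - 636·x^2 - 756·x^3 - 324·x^4)·Dx + (-40 - 364·x - 976·x^2 - 1632·x^3 - 1530·x^4 - 540·x^5)·Dx^2 + (9 + 31·x + 27·x^2 - 115·x^3 - 345·x^4 - 333·x^5 - 108·x^6)·Dx^3  (order 3).
h: a_k = -2, 2, -10, -38/3, -39, -396/5, -584/3, -3034/7, -2033/2, …
ICs: h(0) = -2, h′(0) = 2, h′′(0) = -20.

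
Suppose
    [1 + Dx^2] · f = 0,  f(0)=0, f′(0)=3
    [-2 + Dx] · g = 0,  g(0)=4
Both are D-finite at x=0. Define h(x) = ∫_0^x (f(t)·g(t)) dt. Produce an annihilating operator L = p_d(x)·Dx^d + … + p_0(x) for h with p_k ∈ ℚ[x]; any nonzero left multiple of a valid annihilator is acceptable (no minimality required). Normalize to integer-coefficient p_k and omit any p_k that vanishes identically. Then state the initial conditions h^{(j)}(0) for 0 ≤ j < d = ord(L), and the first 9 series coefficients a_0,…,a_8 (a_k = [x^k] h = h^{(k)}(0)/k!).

f: a_k = 0, 3, 0, -1/2, 0, 1/40, 0, -1/1680, 0, …
g: a_k = 4, 8, 8, 16/3, 8/3, 16/15, 16/45, 32/315, 8/315, …
f·g: L₀ = L_f ⊗_s L_g, ord ≤ 2·1.
Integrate: L := L₀·Dx.
L = 5·Dx - 4·Dx^2 + Dx^3  (order 3).
h: a_k = 0, 0, 6, 8, 11/2, 12/5, 41/60, 11/105, -29/3360, …
ICs: h(0) = 0, h′(0) = 0, h′′(0) = 12.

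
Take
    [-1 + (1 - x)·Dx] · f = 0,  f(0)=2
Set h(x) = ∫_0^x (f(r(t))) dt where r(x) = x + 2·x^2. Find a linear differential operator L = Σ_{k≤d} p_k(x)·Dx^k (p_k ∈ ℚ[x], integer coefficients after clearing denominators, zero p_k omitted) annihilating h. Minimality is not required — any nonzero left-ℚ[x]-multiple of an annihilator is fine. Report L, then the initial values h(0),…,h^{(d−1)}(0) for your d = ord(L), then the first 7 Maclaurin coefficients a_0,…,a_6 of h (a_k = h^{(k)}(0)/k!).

L = (1 + 4·x)·Dx + (-1 + x + 2·x^2)·Dx^2  (order 2).
h: a_k = 0, 2, 1, 2, 5/2, 22/5, 7, …
ICs: h(0) = 0, h′(0) = 2.

f: a_k = 2, 2, 2, 2, 2, 2, 2, …
Change of var in L_f (x↦r) gives L₀.
Integrate: L := L₀·Dx.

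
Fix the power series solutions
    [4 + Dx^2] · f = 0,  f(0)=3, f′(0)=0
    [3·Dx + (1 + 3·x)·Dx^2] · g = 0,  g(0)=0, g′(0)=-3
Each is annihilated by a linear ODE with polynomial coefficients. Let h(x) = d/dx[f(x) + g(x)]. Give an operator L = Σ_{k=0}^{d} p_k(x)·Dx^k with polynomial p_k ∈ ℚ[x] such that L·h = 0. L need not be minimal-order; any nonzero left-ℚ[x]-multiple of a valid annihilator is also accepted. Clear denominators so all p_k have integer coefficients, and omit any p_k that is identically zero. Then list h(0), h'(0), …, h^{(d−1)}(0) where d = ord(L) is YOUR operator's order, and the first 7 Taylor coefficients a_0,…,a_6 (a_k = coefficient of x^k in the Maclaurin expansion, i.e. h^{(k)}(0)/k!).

L = (348 + 144·x + 216·x^2) + (44 + 180·x + 216·x^2 + 216·x^3)·Dx + (87 + 36·x + 54·x^2)·Dx^2 + (11 + 45·x + 54·x^2 + 54·x^3)·Dx^3  (order 3).
h: a_k = -3, -3, -27, 89, -243, 3637/5, -2187, …
ICs: h(0) = -3, h′(0) = -3, h′′(0) = -54.

f: a_k = 3, 0, -6, 0, 2, 0, -4/15, …
g: a_k = 0, -3, 9/2, -9, 81/4, -243/5, 243/2, …
L₀ := lclm(L_f,L_g); ord L₀ ≤ 2+2.
h₀' ⇒ L via d/dx closure of L₀.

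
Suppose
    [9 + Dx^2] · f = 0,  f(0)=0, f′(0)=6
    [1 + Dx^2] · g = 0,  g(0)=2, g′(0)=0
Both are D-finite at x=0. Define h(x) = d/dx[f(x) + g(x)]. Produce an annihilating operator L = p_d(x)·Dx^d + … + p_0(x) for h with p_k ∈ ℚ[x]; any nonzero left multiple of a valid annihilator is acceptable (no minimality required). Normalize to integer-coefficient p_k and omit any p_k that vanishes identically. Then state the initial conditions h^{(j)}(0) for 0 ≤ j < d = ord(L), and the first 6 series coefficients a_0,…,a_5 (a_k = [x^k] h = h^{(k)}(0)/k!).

f: a_k = 0, 6, 0, -9, 0, 81/20, …
g: a_k = 2, 0, -1, 0, 1/12, 0, …
Sum ⇒ L₀ = lclm(L_f,L_g) in ℚ(x)⟨Dx⟩.
h₀' ⇒ L via d/dx closure of L₀.
L = 9 + 10·Dx^2 + Dx^4  (order 4).
h: a_k = 6, -2, -27, 1/3, 81/4, -1/60, …
ICs: h(0) = 6, h′(0) = -2, h′′(0) = -54, h′′′(0) = 2.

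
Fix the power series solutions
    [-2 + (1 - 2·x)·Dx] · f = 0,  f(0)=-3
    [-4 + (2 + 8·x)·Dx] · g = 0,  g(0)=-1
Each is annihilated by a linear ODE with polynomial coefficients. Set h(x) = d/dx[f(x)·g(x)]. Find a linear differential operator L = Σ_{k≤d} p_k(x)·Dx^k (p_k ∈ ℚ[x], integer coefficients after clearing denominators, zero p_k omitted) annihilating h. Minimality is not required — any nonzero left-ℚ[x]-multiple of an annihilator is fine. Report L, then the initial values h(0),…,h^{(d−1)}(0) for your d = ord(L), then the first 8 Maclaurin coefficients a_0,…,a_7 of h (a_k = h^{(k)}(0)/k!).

f: a_k = -3, -6, -12, -24, -48, -96, -192, -384, …
g: a_k = -1, -2, 2, -4, 10, -28, 84, -264, …
f·g: L₀ = L_f ⊗_s L_g, ord ≤ 1·1.
Differentiate: ansatz ord ≤ ord L₀ ⇒ L.
L = (3 + 24·x + 12·x^2) + (-1 - 3·x + 6·x^2 + 8·x^3)·Dx  (order 1).
h: a_k = 12, 36, 144, 264, 1080, 1080, 8064, -2160, …
ICs: h(0) = 12.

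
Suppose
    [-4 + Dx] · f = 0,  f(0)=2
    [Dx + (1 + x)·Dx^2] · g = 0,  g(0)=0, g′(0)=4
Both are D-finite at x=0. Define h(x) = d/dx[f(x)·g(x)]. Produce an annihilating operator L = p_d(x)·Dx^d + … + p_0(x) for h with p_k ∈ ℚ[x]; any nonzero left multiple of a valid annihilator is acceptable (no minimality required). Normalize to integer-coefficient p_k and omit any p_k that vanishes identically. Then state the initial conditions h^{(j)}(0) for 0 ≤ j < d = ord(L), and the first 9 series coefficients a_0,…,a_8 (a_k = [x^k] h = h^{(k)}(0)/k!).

f: a_k = 2, 8, 16, 64/3, 64/3, 256/15, 512/45, 2048/315, 1024/315, …
g: a_k = 0, 4, -2, 4/3, -1, 4/5, -2/3, 4/7, -1/2, …
f·g: L₀ = L_f ⊗_s L_g, ord ≤ 1·2.
Derive L from L₀ (diff closure).
L = (40 + 96·x + 64·x^2) + (-22 - 52·x - 32·x^2)·Dx + (3 + 7·x + 4·x^2)·Dx^2  (order 2).
h: a_k = 8, 56, 152, 248, 288, 776/3, 8536/45, 5272/45, 6596/105, …
ICs: h(0) = 8, h′(0) = 56.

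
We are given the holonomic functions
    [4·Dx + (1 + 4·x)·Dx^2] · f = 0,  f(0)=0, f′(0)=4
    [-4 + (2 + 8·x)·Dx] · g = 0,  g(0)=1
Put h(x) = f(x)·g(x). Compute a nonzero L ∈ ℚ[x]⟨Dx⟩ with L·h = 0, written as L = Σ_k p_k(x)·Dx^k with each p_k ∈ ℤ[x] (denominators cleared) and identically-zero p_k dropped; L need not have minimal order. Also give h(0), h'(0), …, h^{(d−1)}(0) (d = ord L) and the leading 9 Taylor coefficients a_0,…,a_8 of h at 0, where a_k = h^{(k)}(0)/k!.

L = 4 + (1 + 8·x + 16·x^2)·Dx^2  (order 2).
h: a_k = 0, 4, 0, -8/3, 32/3, -568/15, 1984/15, -48688/105, 172096/105, …
ICs: h(0) = 0, h′(0) = 4.

f: a_k = 0, 4, -8, 64/3, -64, 1024/5, -2048/3, 16384/7, -8192, …
g: a_k = 1, 2, -2, 4, -10, 28, -84, 264, -858, …
L₀ := L_f ⊗_s L_g (sym. prod.), ord ≤ 2.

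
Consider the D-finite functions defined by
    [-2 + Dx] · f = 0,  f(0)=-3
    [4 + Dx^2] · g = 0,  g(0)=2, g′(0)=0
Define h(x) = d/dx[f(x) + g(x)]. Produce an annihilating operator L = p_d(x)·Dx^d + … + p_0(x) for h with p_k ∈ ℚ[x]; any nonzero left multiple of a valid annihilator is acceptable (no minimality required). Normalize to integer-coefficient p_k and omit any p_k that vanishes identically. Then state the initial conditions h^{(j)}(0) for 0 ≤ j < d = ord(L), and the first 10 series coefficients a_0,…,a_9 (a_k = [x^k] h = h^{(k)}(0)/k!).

L = 8 - 4·Dx + 2·Dx^2 - Dx^3  (order 3).
h: a_k = -6, -20, -12, -8/3, -4, -8/3, -8/15, -16/315, -4/105, -8/567, …
ICs: h(0) = -6, h′(0) = -20, h′′(0) = -24.

f: a_k = -3, -6, -6, -4, -2, -4/5, -4/15, -8/105, -2/105, -4/945, …
g: a_k = 2, 0, -4, 0, 4/3, 0, -8/45, 0, 4/315, 0, …
L₀ := lclm(L_f,L_g); ord L₀ ≤ 1+2.
Differentiate: ansatz ord ≤ ord L₀ ⇒ L.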